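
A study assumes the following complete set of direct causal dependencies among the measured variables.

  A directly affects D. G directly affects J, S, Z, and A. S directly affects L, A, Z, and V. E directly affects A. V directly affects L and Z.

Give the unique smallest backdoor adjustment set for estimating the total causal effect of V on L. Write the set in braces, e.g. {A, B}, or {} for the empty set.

Variables eligible for adjustment (non-descendants of V, excluding V and L): {A, D, E, G, J, S}.
Backdoor paths from V to L:
  P1: V <- S -> L
The empty set is not sufficient: P1 (V <- S -> L) has no collider blocking it and no conditioned non-collider, so it is open.
Try {S}:
  P1: blocked at fork node S ∈ conditioning set.
{S} contains no descendant of V and blocks every backdoor path.
No other singleton works — e.g. {E} leaves P1 open — so {S} is the unique smallest valid adjustment set.

{S}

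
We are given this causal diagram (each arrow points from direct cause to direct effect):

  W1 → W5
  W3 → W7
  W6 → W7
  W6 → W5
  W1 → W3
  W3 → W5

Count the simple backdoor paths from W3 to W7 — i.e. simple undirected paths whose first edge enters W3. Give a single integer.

1

A backdoor path from W3 to W7 is any simple undirected path whose first edge points into W3 (i.e. leaves W3 via a parent).
Parents of W3: {W1}.
Enumerating:
  P1: W3 <- W1 -> W5 <- W6 -> W7
That exhausts the simple backdoor paths. Count: 1.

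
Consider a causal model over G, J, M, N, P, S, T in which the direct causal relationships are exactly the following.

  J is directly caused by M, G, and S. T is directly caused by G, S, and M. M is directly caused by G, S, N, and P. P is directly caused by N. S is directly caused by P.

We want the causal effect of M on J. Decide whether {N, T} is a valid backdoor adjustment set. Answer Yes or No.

No

Backdoor paths from M to J (paths whose first edge points into M):
  P1: M <- N -> P -> S -> J
  P2: M <- N -> P -> S -> T <- G -> J
  P3: M <- P -> S -> J
  P4: M <- P -> S -> T <- G -> J
  P5: M <- S -> J
  P6: M <- S -> T <- G -> J
  P7: M <- G -> J
  P8: M <- G -> T <- S -> J
Condition 1 (no descendant of M in the set): FAILS — T is a descendant of M.
Condition 2 (every backdoor path blocked by {N, T}):
  P1: blocked at fork node N ∈ conditioning set.
  P2: blocked at fork node N ∈ conditioning set.
  P3: open — no interior node is in the conditioning set.
  P4: open — collider(s) T are conditioned on (or have a conditioned descendant) and no non-collider on the path is in the set.
  P5: open — no interior node is in the conditioning set.
  P6: open — collider(s) T are conditioned on (or have a conditioned descendant) and no non-collider on the path is in the set.
  P7: open — no interior node is in the conditioning set.
  P8: open — collider(s) T are conditioned on (or have a conditioned descendant) and no non-collider on the path is in the set.
{N, T} does not satisfy the backdoor criterion.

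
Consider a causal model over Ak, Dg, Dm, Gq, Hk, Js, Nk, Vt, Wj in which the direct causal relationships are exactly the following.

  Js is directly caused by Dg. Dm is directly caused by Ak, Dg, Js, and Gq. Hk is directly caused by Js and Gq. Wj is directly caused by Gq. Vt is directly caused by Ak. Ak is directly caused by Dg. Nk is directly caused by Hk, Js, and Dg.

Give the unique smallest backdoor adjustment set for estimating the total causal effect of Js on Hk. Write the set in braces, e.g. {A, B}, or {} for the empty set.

{}

Variables eligible for adjustment (non-descendants of Js, excluding Js and Hk): {Ak, Dg, Gq, Vt, Wj}.
Backdoor paths from Js to Hk:
  P1: Js <- Dg -> Ak -> Dm <- Gq -> Hk
  P2: Js <- Dg -> Dm <- Gq -> Hk
  P3: Js <- Dg -> Nk <- Hk
Each backdoor path contains an unconditioned collider, so every path is already blocked with the empty conditioning set:
  P1: blocked at collider Dm (neither it nor any descendant is in the conditioning set).
  P2: blocked at collider Dm (neither it nor any descendant is in the conditioning set).
  P3: blocked at collider Nk (neither it nor any descendant is in the conditioning set).
The empty set is therefore the unique smallest valid set.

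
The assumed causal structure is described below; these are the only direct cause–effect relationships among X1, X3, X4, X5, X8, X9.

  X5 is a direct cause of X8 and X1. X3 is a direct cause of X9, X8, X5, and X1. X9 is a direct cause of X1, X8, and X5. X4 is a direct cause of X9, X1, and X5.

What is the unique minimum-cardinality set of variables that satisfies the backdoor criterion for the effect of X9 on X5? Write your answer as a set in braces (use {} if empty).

Variables eligible for adjustment (non-descendants of X9, excluding X9 and X5): {X3, X4}.
Backdoor paths from X9 to X5:
  P1: X9 <- X3 -> X5
  P2: X9 <- X3 -> X8 <- X5
  P3: X9 <- X3 -> X1 <- X4 -> X5
  P4: X9 <- X3 -> X1 <- X5
  P5: X9 <- X4 -> X5
  P6: X9 <- X4 -> X1 <- X3 -> X5
  P7: X9 <- X4 -> X1 <- X3 -> X8 <- X5
  P8: X9 <- X4 -> X1 <- X5
The empty set is not sufficient: P1 (X9 <- X3 -> X5) has no collider blocking it and no conditioned non-collider, so it is open.
Try {X3, X4}:
  P1: blocked at fork node X3 ∈ conditioning set.
  P2: blocked at fork node X3 ∈ conditioning set.
  P3: blocked at fork node X3 ∈ conditioning set.
  P4: blocked at fork node X3 ∈ conditioning set.
  P5: blocked at fork node X4 ∈ conditioning set.
  P6: blocked at fork node X4 ∈ conditioning set.
  P7: blocked at fork node X4 ∈ conditioning set.
  P8: blocked at fork node X4 ∈ conditioning set.
{X3, X4} contains no descendant of X9 and blocks every backdoor path.
Every element of {X3, X4} is needed (dropping X3 leaves P1 open; dropping X4 leaves P5 open), so no proper subset is valid.
Among all size-2 subsets of the eligible variables, only {X3, X4} blocks every backdoor path, so it is the unique smallest valid adjustment set.

{X3, X4}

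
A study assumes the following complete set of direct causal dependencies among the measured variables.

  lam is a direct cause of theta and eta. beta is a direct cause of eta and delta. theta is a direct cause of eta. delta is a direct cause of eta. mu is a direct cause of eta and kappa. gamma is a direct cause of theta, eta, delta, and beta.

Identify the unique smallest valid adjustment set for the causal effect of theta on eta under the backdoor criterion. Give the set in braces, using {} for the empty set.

Variables eligible for adjustment (non-descendants of theta, excluding theta and eta): {beta, delta, gamma, kappa, lam, mu}.
Backdoor paths from theta to eta:
  P1: theta <- lam -> eta
  P2: theta <- gamma -> beta -> delta -> eta
  P3: theta <- gamma -> beta -> eta
  P4: theta <- gamma -> delta <- beta -> eta
  P5: theta <- gamma -> delta -> eta
  P6: theta <- gamma -> eta
The empty set is not sufficient: P1 (theta <- lam -> eta) has no collider blocking it and no conditioned non-collider, so it is open.
Try {gamma, lam}:
  P1: blocked at fork node lam ∈ conditioning set.
  P2: blocked at fork node gamma ∈ conditioning set.
  P3: blocked at fork node gamma ∈ conditioning set.
  P4: blocked at fork node gamma ∈ conditioning set.
  P5: blocked at fork node gamma ∈ conditioning set.
  P6: blocked at fork node gamma ∈ conditioning set.
{gamma, lam} contains no descendant of theta and blocks every backdoor path.
Every element of {gamma, lam} is needed (dropping gamma leaves P2 open; dropping lam leaves P1 open), so no proper subset is valid.
Among all size-2 subsets of the eligible variables, only {gamma, lam} blocks every backdoor path, so it is the unique smallest valid adjustment set.

{gamma, lam}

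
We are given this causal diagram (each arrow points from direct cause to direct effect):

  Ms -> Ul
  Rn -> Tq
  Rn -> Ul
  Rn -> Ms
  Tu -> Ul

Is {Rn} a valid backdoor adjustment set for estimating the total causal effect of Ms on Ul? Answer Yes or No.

Backdoor paths from Ms to Ul (paths whose first edge points into Ms):
  P1: Ms <- Rn -> Ul
Condition 1 (no descendant of Ms in the set): holds — descendants of Ms are {Ul}; none are in {Rn}.
Condition 2 (every backdoor path blocked by {Rn}):
  P1: blocked at fork node Rn ∈ conditioning set.
{Rn} satisfies the backdoor criterion.

Yes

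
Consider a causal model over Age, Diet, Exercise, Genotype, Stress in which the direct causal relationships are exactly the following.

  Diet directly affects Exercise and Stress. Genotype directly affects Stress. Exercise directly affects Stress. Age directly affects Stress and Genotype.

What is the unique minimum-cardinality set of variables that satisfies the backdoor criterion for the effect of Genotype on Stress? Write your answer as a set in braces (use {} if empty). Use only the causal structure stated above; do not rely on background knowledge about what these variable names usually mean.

{Age}

Variables eligible for adjustment (non-descendants of Genotype, excluding Genotype and Stress): {Age, Diet, Exercise}.
Backdoor paths from Genotype to Stress:
  P1: Genotype <- Age -> Stress
The empty set is not sufficient: P1 (Genotype <- Age -> Stress) has no collider blocking it and no conditioned non-collider, so it is open.
Try {Age}:
  P1: blocked at fork node Age ∈ conditioning set.
{Age} contains no descendant of Genotype and blocks every backdoor path.
No other singleton works — e.g. {Diet} leaves P1 open — so {Age} is the unique smallest valid adjustment set.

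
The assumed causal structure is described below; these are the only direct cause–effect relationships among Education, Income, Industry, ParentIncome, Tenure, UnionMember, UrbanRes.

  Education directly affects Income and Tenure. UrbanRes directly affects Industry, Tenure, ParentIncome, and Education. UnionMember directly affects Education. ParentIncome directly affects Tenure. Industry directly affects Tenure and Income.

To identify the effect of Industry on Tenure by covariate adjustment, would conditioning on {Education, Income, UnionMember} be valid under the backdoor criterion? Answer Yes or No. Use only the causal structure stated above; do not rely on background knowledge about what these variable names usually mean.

Backdoor paths from Industry to Tenure (paths whose first edge points into Industry):
  P1: Industry <- UrbanRes -> Education -> Tenure
  P2: Industry <- UrbanRes -> ParentIncome -> Tenure
  P3: Industry <- UrbanRes -> Tenure
Condition 1 (no descendant of Industry in the set): FAILS — Income is a descendant of Industry.
Condition 2 (every backdoor path blocked by {Education, Income, UnionMember}):
  P1: blocked at chain node Education ∈ conditioning set.
  P2: open — no interior node is in the conditioning set.
  P3: open — no interior node is in the conditioning set.
{Education, Income, UnionMember} does not satisfy the backdoor criterion.

No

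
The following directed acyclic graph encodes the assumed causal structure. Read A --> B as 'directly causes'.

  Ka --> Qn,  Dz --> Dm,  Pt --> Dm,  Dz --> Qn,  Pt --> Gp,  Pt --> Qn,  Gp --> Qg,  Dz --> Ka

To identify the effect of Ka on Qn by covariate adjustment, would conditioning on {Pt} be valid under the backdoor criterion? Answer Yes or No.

No

Backdoor paths from Ka to Qn (paths whose first edge points into Ka):
  P1: Ka <- Dz -> Dm <- Pt -> Qn
  P2: Ka <- Dz -> Qn
Condition 1 (no descendant of Ka in the set): holds — descendants of Ka are {Qn}; none are in {Pt}.
Condition 2 (every backdoor path blocked by {Pt}):
  P1: blocked at collider Dm (neither it nor any descendant is in the conditioning set).
  P2: open — no interior node is in the conditioning set.
{Pt} does not satisfy the backdoor criterion.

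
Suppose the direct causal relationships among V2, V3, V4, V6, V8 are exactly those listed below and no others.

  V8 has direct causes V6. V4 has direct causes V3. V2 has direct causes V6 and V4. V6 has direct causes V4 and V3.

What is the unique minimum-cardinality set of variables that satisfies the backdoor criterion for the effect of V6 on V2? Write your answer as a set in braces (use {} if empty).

Variables eligible for adjustment (non-descendants of V6, excluding V6 and V2): {V3, V4}.
Backdoor paths from V6 to V2:
  P1: V6 <- V3 -> V4 -> V2
  P2: V6 <- V4 -> V2
The empty set is not sufficient: P1 (V6 <- V3 -> V4 -> V2) has no collider blocking it and no conditioned non-collider, so it is open.
Try {V4}:
  P1: blocked at chain node V4 ∈ conditioning set.
  P2: blocked at fork node V4 ∈ conditioning set.
{V4} contains no descendant of V6 and blocks every backdoor path.
No other singleton works — e.g. {V3} leaves P2 open — so {V4} is the unique smallest valid adjustment set.

{V4}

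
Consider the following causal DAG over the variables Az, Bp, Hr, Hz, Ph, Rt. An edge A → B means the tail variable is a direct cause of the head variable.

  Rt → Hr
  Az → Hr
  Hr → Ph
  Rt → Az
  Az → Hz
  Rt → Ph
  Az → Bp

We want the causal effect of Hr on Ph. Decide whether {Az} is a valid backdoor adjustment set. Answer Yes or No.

No

Backdoor paths from Hr to Ph (paths whose first edge points into Hr):
  P1: Hr <- Rt -> Ph
  P2: Hr <- Az <- Rt -> Ph
Condition 1 (no descendant of Hr in the set): holds — descendants of Hr are {Ph}; none are in {Az}.
Condition 2 (every backdoor path blocked by {Az}):
  P1: open — no interior node is in the conditioning set.
  P2: blocked at chain node Az ∈ conditioning set.
{Az} does not satisfy the backdoor criterion.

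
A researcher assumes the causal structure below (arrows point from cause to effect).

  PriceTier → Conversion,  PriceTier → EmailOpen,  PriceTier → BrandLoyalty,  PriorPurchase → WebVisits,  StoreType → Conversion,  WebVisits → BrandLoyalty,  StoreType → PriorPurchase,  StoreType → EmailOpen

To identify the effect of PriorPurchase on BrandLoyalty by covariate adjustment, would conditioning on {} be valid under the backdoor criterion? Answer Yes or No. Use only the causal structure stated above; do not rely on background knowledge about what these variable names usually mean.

Backdoor paths from PriorPurchase to BrandLoyalty (paths whose first edge points into PriorPurchase):
  P1: PriorPurchase <- StoreType -> Conversion <- PriceTier -> BrandLoyalty
  P2: PriorPurchase <- StoreType -> EmailOpen <- PriceTier -> BrandLoyalty
Condition 1 (no descendant of PriorPurchase in the set): holds — descendants of PriorPurchase are {BrandLoyalty, WebVisits}; none are in {}.
Condition 2 (every backdoor path blocked by {}):
  P1: blocked at collider Conversion (neither it nor any descendant is in the conditioning set).
  P2: blocked at collider EmailOpen (neither it nor any descendant is in the conditioning set).
{} satisfies the backdoor criterion.

Yes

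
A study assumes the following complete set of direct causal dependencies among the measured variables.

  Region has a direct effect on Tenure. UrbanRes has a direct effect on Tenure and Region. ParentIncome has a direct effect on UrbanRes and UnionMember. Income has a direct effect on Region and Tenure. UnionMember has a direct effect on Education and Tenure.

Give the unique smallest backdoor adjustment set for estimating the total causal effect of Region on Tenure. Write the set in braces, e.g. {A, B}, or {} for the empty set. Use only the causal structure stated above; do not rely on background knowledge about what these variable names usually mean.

Variables eligible for adjustment (non-descendants of Region, excluding Region and Tenure): {Education, Income, ParentIncome, UnionMember, UrbanRes}.
Backdoor paths from Region to Tenure:
  P1: Region <- Income -> Tenure
  P2: Region <- UrbanRes <- ParentIncome -> UnionMember -> Tenure
  P3: Region <- UrbanRes -> Tenure
The empty set is not sufficient: P1 (Region <- Income -> Tenure) has no collider blocking it and no conditioned non-collider, so it is open.
Try {Income, UrbanRes}:
  P1: blocked at fork node Income ∈ conditioning set.
  P2: blocked at chain node UrbanRes ∈ conditioning set.
  P3: blocked at fork node UrbanRes ∈ conditioning set.
{Income, UrbanRes} contains no descendant of Region and blocks every backdoor path.
Every element of {Income, UrbanRes} is needed (dropping Income leaves P1 open; dropping UrbanRes leaves P2 open), so no proper subset is valid.
Among all size-2 subsets of the eligible variables, only {Income, UrbanRes} blocks every backdoor path, so it is the unique smallest valid adjustment set.

{Income, UrbanRes}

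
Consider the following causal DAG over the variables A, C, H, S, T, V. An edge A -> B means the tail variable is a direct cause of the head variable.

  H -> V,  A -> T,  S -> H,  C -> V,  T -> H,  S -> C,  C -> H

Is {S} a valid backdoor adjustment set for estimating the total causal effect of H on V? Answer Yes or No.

Backdoor paths from H to V (paths whose first edge points into H):
  P1: H <- S -> C -> V
  P2: H <- C -> V
Condition 1 (no descendant of H in the set): holds — descendants of H are {V}; none are in {S}.
Condition 2 (every backdoor path blocked by {S}):
  P1: blocked at fork node S ∈ conditioning set.
  P2: open — no interior node is in the conditioning set.
{S} does not satisfy the backdoor criterion.

No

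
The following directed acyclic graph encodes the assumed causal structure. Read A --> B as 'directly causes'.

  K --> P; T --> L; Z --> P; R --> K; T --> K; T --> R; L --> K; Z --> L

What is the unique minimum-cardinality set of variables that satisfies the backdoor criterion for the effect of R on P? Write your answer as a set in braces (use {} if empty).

Variables eligible for adjustment (non-descendants of R, excluding R and P): {L, T, Z}.
Backdoor paths from R to P:
  P1: R <- T -> L <- Z -> P
  P2: R <- T -> L -> K -> P
  P3: R <- T -> K <- L <- Z -> P
  P4: R <- T -> K -> P
The empty set is not sufficient: P2 (R <- T -> L -> K -> P) has no collider blocking it and no conditioned non-collider, so it is open.
Try {T}:
  P1: blocked at fork node T ∈ conditioning set.
  P2: blocked at fork node T ∈ conditioning set.
  P3: blocked at fork node T ∈ conditioning set.
  P4: blocked at fork node T ∈ conditioning set.
{T} contains no descendant of R and blocks every backdoor path.
No other singleton works — e.g. {Z} leaves P2 open — so {T} is the unique smallest valid adjustment set.

{T}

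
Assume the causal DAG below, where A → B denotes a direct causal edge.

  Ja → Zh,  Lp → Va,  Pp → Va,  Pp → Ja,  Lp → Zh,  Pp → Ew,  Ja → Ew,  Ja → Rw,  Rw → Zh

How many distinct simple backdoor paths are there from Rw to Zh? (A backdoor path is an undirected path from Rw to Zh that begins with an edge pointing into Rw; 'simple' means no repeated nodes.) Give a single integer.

A backdoor path from Rw to Zh is any simple undirected path whose first edge points into Rw (i.e. leaves Rw via a parent).
Parents of Rw: {Ja}.
Enumerating:
  P1: Rw <- Ja <- Pp -> Va <- Lp -> Zh
  P2: Rw <- Ja -> Ew <- Pp -> Va <- Lp -> Zh
  P3: Rw <- Ja -> Zh
That exhausts the simple backdoor paths. Count: 3.

3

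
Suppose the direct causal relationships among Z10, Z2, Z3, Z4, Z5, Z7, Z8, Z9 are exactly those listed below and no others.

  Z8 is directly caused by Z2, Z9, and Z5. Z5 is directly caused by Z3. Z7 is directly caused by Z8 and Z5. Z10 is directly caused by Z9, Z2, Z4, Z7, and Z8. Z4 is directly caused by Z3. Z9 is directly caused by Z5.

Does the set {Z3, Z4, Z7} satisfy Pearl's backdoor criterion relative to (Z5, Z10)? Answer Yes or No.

Backdoor paths from Z5 to Z10 (paths whose first edge points into Z5):
  P1: Z5 <- Z3 -> Z4 -> Z10
Condition 1 (no descendant of Z5 in the set): FAILS — Z7 is a descendant of Z5.
Condition 2 (every backdoor path blocked by {Z3, Z4, Z7}):
  P1: blocked at fork node Z3 ∈ conditioning set.
{Z3, Z4, Z7} does not satisfy the backdoor criterion.

No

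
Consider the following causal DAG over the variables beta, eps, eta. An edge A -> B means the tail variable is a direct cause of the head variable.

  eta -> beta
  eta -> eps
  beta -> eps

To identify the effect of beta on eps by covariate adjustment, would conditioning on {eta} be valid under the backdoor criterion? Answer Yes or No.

Yes

Backdoor paths from beta to eps (paths whose first edge points into beta):
  P1: beta <- eta -> eps
Condition 1 (no descendant of beta in the set): holds — descendants of beta are {eps}; none are in {eta}.
Condition 2 (every backdoor path blocked by {eta}):
  P1: blocked at fork node eta ∈ conditioning set.
{eta} satisfies the backdoor criterion.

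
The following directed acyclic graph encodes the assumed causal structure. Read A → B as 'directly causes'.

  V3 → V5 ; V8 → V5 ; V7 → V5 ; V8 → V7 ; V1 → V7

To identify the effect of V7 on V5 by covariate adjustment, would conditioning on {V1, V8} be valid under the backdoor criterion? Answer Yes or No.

Backdoor paths from V7 to V5 (paths whose first edge points into V7):
  P1: V7 <- V8 -> V5
Condition 1 (no descendant of V7 in the set): holds — descendants of V7 are {V5}; none are in {V1, V8}.
Condition 2 (every backdoor path blocked by {V1, V8}):
  P1: blocked at fork node V8 ∈ conditioning set.
{V1, V8} satisfies the backdoor criterion.

Yes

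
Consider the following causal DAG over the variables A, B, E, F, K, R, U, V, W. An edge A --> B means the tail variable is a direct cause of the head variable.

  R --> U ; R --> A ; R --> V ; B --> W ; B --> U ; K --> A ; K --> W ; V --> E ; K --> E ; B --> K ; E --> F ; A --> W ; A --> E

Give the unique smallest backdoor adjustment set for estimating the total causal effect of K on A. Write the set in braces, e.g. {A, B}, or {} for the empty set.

{}

Variables eligible for adjustment (non-descendants of K, excluding K and A): {B, R, U, V}.
Backdoor paths from K to A:
  P1: K <- B -> W <- A
  P2: K <- B -> U <- R -> A
  P3: K <- B -> U <- R -> V -> E <- A
Each backdoor path contains an unconditioned collider, so every path is already blocked with the empty conditioning set:
  P1: blocked at collider W (neither it nor any descendant is in the conditioning set).
  P2: blocked at collider U (neither it nor any descendant is in the conditioning set).
  P3: blocked at collider U (neither it nor any descendant is in the conditioning set).
The empty set is therefore the unique smallest valid set.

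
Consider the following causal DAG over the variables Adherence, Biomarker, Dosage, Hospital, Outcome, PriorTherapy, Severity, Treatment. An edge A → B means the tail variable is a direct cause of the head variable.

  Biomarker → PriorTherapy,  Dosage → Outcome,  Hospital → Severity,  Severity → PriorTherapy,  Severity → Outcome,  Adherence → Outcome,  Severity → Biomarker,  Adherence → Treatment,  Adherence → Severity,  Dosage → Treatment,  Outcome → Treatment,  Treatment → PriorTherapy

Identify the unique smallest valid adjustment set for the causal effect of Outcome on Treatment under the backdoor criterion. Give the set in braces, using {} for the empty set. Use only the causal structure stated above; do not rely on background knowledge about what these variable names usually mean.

Variables eligible for adjustment (non-descendants of Outcome, excluding Outcome and Treatment): {Adherence, Biomarker, Dosage, Hospital, Severity}.
Backdoor paths from Outcome to Treatment:
  P1: Outcome <- Adherence -> Severity -> Biomarker -> PriorTherapy <- Treatment
  P2: Outcome <- Adherence -> Severity -> PriorTherapy <- Treatment
  P3: Outcome <- Adherence -> Treatment
  P4: Outcome <- Severity <- Adherence -> Treatment
  P5: Outcome <- Severity -> Biomarker -> PriorTherapy <- Treatment
  P6: Outcome <- Severity -> PriorTherapy <- Treatment
  P7: Outcome <- Dosage -> Treatment
The empty set is not sufficient: P3 (Outcome <- Adherence -> Treatment) has no collider blocking it and no conditioned non-collider, so it is open.
Try {Adherence, Dosage}:
  P1: blocked at fork node Adherence ∈ conditioning set.
  P2: blocked at fork node Adherence ∈ conditioning set.
  P3: blocked at fork node Adherence ∈ conditioning set.
  P4: blocked at fork node Adherence ∈ conditioning set.
  P5: blocked at collider PriorTherapy (neither it nor any descendant is in the conditioning set).
  P6: blocked at collider PriorTherapy (neither it nor any descendant is in the conditioning set).
  P7: blocked at fork node Dosage ∈ conditioning set.
{Adherence, Dosage} contains no descendant of Outcome and blocks every backdoor path.
Every element of {Adherence, Dosage} is needed (dropping Adherence leaves P3 open; dropping Dosage leaves P7 open), so no proper subset is valid.
Among all size-2 subsets of the eligible variables, only {Adherence, Dosage} blocks every backdoor path, so it is the unique smallest valid adjustment set.

{Adherence, Dosage}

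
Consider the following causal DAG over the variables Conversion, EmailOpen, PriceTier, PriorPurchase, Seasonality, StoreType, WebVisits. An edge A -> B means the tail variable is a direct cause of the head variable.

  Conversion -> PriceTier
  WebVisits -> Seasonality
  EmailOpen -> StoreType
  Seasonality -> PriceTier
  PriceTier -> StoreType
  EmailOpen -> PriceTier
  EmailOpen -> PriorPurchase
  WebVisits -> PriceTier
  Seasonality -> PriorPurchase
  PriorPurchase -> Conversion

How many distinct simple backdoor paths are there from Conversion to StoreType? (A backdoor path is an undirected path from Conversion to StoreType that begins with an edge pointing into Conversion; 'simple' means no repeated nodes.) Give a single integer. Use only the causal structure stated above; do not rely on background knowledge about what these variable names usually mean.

A backdoor path from Conversion to StoreType is any simple undirected path whose first edge points into Conversion (i.e. leaves Conversion via a parent).
Parents of Conversion: {PriorPurchase}.
Enumerating:
  P1: Conversion <- PriorPurchase <- Seasonality <- WebVisits -> PriceTier <- EmailOpen -> StoreType
  P2: Conversion <- PriorPurchase <- Seasonality <- WebVisits -> PriceTier -> StoreType
  P3: Conversion <- PriorPurchase <- Seasonality -> PriceTier <- EmailOpen -> StoreType
  P4: Conversion <- PriorPurchase <- Seasonality -> PriceTier -> StoreType
  P5: Conversion <- PriorPurchase <- EmailOpen -> PriceTier -> StoreType
  P6: Conversion <- PriorPurchase <- EmailOpen -> StoreType
That exhausts the simple backdoor paths. Count: 6.

6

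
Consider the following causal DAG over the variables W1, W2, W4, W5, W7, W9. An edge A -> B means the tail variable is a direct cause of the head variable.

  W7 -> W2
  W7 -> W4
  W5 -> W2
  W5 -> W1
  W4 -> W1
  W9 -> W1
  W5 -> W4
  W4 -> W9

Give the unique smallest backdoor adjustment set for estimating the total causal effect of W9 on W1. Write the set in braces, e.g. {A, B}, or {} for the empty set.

Variables eligible for adjustment (non-descendants of W9, excluding W9 and W1): {W2, W4, W5, W7}.
Backdoor paths from W9 to W1:
  P1: W9 <- W4 <- W5 -> W1
  P2: W9 <- W4 <- W7 -> W2 <- W5 -> W1
  P3: W9 <- W4 -> W1
The empty set is not sufficient: P1 (W9 <- W4 <- W5 -> W1) has no collider blocking it and no conditioned non-collider, so it is open.
Try {W4}:
  P1: blocked at chain node W4 ∈ conditioning set.
  P2: blocked at chain node W4 ∈ conditioning set.
  P3: blocked at fork node W4 ∈ conditioning set.
{W4} contains no descendant of W9 and blocks every backdoor path.
No other singleton works — e.g. {W5} leaves P3 open — so {W4} is the unique smallest valid adjustment set.

{W4}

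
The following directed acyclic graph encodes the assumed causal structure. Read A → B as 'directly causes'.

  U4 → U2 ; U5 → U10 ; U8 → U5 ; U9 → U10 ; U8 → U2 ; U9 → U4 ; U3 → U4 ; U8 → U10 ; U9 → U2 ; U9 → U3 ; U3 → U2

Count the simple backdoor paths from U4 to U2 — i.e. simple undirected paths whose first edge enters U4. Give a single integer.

8

A backdoor path from U4 to U2 is any simple undirected path whose first edge points into U4 (i.e. leaves U4 via a parent).
Parents of U4: {U3, U9}.
Enumerating:
  P1: U4 <- U9 -> U3 -> U2
  P2: U4 <- U9 -> U10 <- U8 -> U2
  P3: U4 <- U9 -> U10 <- U5 <- U8 -> U2
  P4: U4 <- U9 -> U2
  P5: U4 <- U3 <- U9 -> U10 <- U8 -> U2
  P6: U4 <- U3 <- U9 -> U10 <- U5 <- U8 -> U2
  P7: U4 <- U3 <- U9 -> U2
  P8: U4 <- U3 -> U2
That exhausts the simple backdoor paths. Count: 8.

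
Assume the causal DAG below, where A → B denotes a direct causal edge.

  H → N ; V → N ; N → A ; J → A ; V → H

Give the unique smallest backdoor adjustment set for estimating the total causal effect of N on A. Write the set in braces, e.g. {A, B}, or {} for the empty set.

Variables eligible for adjustment (non-descendants of N, excluding N and A): {H, J, V}.
Backdoor paths from N to A:
  (none)
With no backdoor paths the empty set already satisfies the criterion, and it is trivially minimal.

{}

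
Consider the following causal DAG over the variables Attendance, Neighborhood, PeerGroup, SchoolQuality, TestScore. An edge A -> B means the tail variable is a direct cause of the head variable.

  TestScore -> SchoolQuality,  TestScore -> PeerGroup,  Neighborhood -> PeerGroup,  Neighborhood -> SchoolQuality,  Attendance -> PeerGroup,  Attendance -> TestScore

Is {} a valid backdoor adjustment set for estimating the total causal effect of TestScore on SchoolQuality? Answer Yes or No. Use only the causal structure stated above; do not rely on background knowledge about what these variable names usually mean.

Yes

Backdoor paths from TestScore to SchoolQuality (paths whose first edge points into TestScore):
  P1: TestScore <- Attendance -> PeerGroup <- Neighborhood -> SchoolQuality
Condition 1 (no descendant of TestScore in the set): holds — descendants of TestScore are {PeerGroup, SchoolQuality}; none are in {}.
Condition 2 (every backdoor path blocked by {}):
  P1: blocked at collider PeerGroup (neither it nor any descendant is in the conditioning set).
{} satisfies the backdoor criterion.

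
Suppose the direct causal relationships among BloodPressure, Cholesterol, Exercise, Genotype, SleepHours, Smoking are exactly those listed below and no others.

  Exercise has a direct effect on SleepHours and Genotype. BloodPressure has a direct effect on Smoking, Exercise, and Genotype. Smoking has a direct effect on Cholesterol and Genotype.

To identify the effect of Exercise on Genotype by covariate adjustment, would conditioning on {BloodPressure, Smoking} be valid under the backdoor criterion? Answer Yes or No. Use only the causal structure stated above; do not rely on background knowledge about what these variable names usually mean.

Backdoor paths from Exercise to Genotype (paths whose first edge points into Exercise):
  P1: Exercise <- BloodPressure -> Smoking -> Genotype
  P2: Exercise <- BloodPressure -> Genotype
Condition 1 (no descendant of Exercise in the set): holds — descendants of Exercise are {Genotype, SleepHours}; none are in {BloodPressure, Smoking}.
Condition 2 (every backdoor path blocked by {BloodPressure, Smoking}):
  P1: blocked at fork node BloodPressure ∈ conditioning set.
  P2: blocked at fork node BloodPressure ∈ conditioning set.
{BloodPressure, Smoking} satisfies the backdoor criterion.

Yes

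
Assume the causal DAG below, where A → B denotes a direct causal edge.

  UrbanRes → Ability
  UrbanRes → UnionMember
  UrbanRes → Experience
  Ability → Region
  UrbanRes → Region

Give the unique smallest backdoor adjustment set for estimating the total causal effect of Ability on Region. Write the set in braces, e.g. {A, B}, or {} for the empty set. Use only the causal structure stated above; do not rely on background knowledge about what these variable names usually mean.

Variables eligible for adjustment (non-descendants of Ability, excluding Ability and Region): {Experience, UnionMember, UrbanRes}.
Backdoor paths from Ability to Region:
  P1: Ability <- UrbanRes -> Region
The empty set is not sufficient: P1 (Ability <- UrbanRes -> Region) has no collider blocking it and no conditioned non-collider, so it is open.
Try {UrbanRes}:
  P1: blocked at fork node UrbanRes ∈ conditioning set.
{UrbanRes} contains no descendant of Ability and blocks every backdoor path.
No other singleton works — e.g. {UnionMember} leaves P1 open — so {UrbanRes} is the unique smallest valid adjustment set.

{UrbanRes}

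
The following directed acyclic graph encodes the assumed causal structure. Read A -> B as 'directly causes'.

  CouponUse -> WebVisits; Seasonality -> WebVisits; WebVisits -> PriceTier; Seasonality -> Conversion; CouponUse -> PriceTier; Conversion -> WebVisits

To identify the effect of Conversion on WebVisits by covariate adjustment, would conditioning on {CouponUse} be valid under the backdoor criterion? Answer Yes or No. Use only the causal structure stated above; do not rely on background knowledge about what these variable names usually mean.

No

Backdoor paths from Conversion to WebVisits (paths whose first edge points into Conversion):
  P1: Conversion <- Seasonality -> WebVisits
Condition 1 (no descendant of Conversion in the set): holds — descendants of Conversion are {PriceTier, WebVisits}; none are in {CouponUse}.
Condition 2 (every backdoor path blocked by {CouponUse}):
  P1: open — no interior node is in the conditioning set.
{CouponUse} does not satisfy the backdoor criterion.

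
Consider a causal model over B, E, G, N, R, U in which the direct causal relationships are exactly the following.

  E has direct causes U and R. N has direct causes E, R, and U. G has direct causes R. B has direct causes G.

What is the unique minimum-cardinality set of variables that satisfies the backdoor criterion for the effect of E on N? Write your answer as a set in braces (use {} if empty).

Variables eligible for adjustment (non-descendants of E, excluding E and N): {B, G, R, U}.
Backdoor paths from E to N:
  P1: E <- U -> N
  P2: E <- R -> N
The empty set is not sufficient: P1 (E <- U -> N) has no collider blocking it and no conditioned non-collider, so it is open.
Try {R, U}:
  P1: blocked at fork node U ∈ conditioning set.
  P2: blocked at fork node R ∈ conditioning set.
{R, U} contains no descendant of E and blocks every backdoor path.
Every element of {R, U} is needed (dropping R leaves P2 open; dropping U leaves P1 open), so no proper subset is valid.
Among all size-2 subsets of the eligible variables, only {R, U} blocks every backdoor path, so it is the unique smallest valid adjustment set.

{R, U}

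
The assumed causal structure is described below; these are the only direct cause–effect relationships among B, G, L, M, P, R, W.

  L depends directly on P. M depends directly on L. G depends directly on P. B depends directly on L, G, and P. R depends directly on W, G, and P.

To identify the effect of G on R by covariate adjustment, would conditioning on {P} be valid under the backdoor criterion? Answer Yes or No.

Yes

Backdoor paths from G to R (paths whose first edge points into G):
  P1: G <- P -> R
Condition 1 (no descendant of G in the set): holds — descendants of G are {B, R}; none are in {P}.
Condition 2 (every backdoor path blocked by {P}):
  P1: blocked at fork node P ∈ conditioning set.
{P} satisfies the backdoor criterion.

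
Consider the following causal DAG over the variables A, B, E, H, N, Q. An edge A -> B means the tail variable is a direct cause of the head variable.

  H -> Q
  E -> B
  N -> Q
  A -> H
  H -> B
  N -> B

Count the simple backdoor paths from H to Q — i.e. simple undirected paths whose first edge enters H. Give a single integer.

0

A backdoor path from H to Q is any simple undirected path whose first edge points into H (i.e. leaves H via a parent).
Parents of H: {A}.
No simple path from any parent of H reaches Q without revisiting H, so there are no backdoor paths.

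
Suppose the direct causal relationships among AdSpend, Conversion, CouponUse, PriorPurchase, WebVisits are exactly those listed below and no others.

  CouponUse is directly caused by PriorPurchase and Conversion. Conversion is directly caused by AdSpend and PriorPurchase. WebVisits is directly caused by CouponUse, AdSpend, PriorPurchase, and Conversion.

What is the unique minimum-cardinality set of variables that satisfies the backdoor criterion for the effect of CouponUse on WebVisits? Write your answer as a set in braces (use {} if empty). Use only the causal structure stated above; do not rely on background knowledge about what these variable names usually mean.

{Conversion, PriorPurchase}

Variables eligible for adjustment (non-descendants of CouponUse, excluding CouponUse and WebVisits): {AdSpend, Conversion, PriorPurchase}.
Backdoor paths from CouponUse to WebVisits:
  P1: CouponUse <- PriorPurchase -> Conversion <- AdSpend -> WebVisits
  P2: CouponUse <- PriorPurchase -> Conversion -> WebVisits
  P3: CouponUse <- PriorPurchase -> WebVisits
  P4: CouponUse <- Conversion <- AdSpend -> WebVisits
  P5: CouponUse <- Conversion <- PriorPurchase -> WebVisits
  P6: CouponUse <- Conversion -> WebVisits
The empty set is not sufficient: P2 (CouponUse <- PriorPurchase -> Conversion -> WebVisits) has no collider blocking it and no conditioned non-collider, so it is open.
Try {Conversion, PriorPurchase}:
  P1: blocked at fork node PriorPurchase ∈ conditioning set.
  P2: blocked at fork node PriorPurchase ∈ conditioning set.
  P3: blocked at fork node PriorPurchase ∈ conditioning set.
  P4: blocked at chain node Conversion ∈ conditioning set.
  P5: blocked at chain node Conversion ∈ conditioning set.
  P6: blocked at fork node Conversion ∈ conditioning set.
{Conversion, PriorPurchase} contains no descendant of CouponUse and blocks every backdoor path.
Every element of {Conversion, PriorPurchase} is needed (dropping Conversion leaves P4 open; dropping PriorPurchase leaves P1 open), so no proper subset is valid.
Among all size-2 subsets of the eligible variables, only {Conversion, PriorPurchase} blocks every backdoor path, so it is the unique smallest valid adjustment set.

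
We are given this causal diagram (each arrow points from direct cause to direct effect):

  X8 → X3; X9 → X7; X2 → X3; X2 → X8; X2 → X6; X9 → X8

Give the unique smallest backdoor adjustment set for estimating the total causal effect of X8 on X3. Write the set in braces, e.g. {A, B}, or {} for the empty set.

Variables eligible for adjustment (non-descendants of X8, excluding X8 and X3): {X2, X6, X7, X9}.
Backdoor paths from X8 to X3:
  P1: X8 <- X2 -> X3
The empty set is not sufficient: P1 (X8 <- X2 -> X3) has no collider blocking it and no conditioned non-collider, so it is open.
Try {X2}:
  P1: blocked at fork node X2 ∈ conditioning set.
{X2} contains no descendant of X8 and blocks every backdoor path.
No other singleton works — e.g. {X9} leaves P1 open — so {X2} is the unique smallest valid adjustment set.

{X2}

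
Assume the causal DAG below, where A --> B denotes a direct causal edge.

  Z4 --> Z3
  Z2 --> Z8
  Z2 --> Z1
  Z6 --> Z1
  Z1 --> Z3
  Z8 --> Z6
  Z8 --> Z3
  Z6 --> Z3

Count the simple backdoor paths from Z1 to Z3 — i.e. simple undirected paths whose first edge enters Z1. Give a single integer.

A backdoor path from Z1 to Z3 is any simple undirected path whose first edge points into Z1 (i.e. leaves Z1 via a parent).
Parents of Z1: {Z2, Z6}.
Enumerating:
  P1: Z1 <- Z2 -> Z8 -> Z6 -> Z3
  P2: Z1 <- Z2 -> Z8 -> Z3
  P3: Z1 <- Z6 <- Z8 -> Z3
  P4: Z1 <- Z6 -> Z3
That exhausts the simple backdoor paths. Count: 4.

4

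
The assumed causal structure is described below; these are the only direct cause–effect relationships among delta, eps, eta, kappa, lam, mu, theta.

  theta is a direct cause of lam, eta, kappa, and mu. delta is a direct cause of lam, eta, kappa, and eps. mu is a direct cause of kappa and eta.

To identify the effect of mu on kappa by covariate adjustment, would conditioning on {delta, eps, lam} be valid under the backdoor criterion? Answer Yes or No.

No

Backdoor paths from mu to kappa (paths whose first edge points into mu):
  P1: mu <- theta -> eta <- delta -> kappa
  P2: mu <- theta -> lam <- delta -> kappa
  P3: mu <- theta -> kappa
Condition 1 (no descendant of mu in the set): holds — descendants of mu are {eta, kappa}; none are in {delta, eps, lam}.
Condition 2 (every backdoor path blocked by {delta, eps, lam}):
  P1: blocked at collider eta (neither it nor any descendant is in the conditioning set).
  P2: blocked at fork node delta ∈ conditioning set.
  P3: open — no interior node is in the conditioning set.
{delta, eps, lam} does not satisfy the backdoor criterion.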